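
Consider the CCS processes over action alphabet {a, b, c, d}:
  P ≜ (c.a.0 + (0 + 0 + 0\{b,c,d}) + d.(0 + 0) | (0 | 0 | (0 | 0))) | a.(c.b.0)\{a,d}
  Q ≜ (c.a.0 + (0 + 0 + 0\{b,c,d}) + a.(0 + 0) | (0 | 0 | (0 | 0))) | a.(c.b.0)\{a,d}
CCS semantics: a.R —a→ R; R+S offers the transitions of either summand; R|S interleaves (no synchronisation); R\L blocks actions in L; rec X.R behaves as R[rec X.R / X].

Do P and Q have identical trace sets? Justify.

LTS(P): 16 reachable states
  s0 = (c.a.0 + (0 + 0 + 0\{b,c,d}) + d.(0 + 0) | (0 | 0 | (0 | 0))) | a.(c.b.0)\{a,d} has moves -a-> s1, -c-> s2, -d-> s3
  s1 = (c.a.0 + (0 + 0 + 0\{b,c,d}) + d.(0 + 0) | (0 | 0 | (0 | 0))) | (c.b.0)\{a,d} has moves -c-> s4, -c-> s5, -d-> s6
  s2 = a.0 | a.(c.b.0)\{a,d} has moves -a-> s5, -a-> s7
  s3 = (0 + 0) | (0 | 0 | (0 | 0)) | a.(c.b.0)\{a,d} has moves -a-> s6
  s4 = (c.a.0 + (0 + 0 + 0\{b,c,d}) + d.(0 + 0) | (0 | 0 | (0 | 0))) | (b.0)\{a,d} has moves -b-> s8, -c-> s9, -d-> s10
  s5 = a.0 | (c.b.0)\{a,d} has moves -a-> s11, -c-> s9
  s6 = (0 + 0) | (0 | 0 | (0 | 0)) | (c.b.0)\{a,d} has moves -c-> s10
  s7 = 0 | a.(c.b.0)\{a,d} has moves -a-> s11
  s8 = (c.a.0 + (0 + 0 + 0\{b,c,d}) + d.(0 + 0) | (0 | 0 | (0 | 0))) | 0\{a,d} has moves -c-> s12, -d-> s13
  s9 = a.0 | (b.0)\{a,d} has moves -a-> s14, -b-> s12
  s10 = (0 + 0) | (0 | 0 | (0 | 0)) | (b.0)\{a,d} has moves -b-> s13
  s11 = 0 | (c.b.0)\{a,d} has moves -c-> s14
  s12 = a.0 | 0\{a,d} has moves -a-> s15
  s13 = (0 + 0) | (0 | 0 | (0 | 0)) | 0\{a,d} has moves ∅
  s14 = 0 | (b.0)\{a,d} has moves -b-> s15
  s15 = 0 | 0\{a,d} has moves ∅
LTS(Q): 16 reachable states
  t0 = (c.a.0 + (0 + 0 + 0\{b,c,d}) + a.(0 + 0) | (0 | 0 | (0 | 0))) | a.(c.b.0)\{a,d} has moves -a-> t1, -a-> t2, -c-> t3
  t1 = (0 + 0) | (0 | 0 | (0 | 0)) | a.(c.b.0)\{a,d} has moves -a-> t4
  t2 = (c.a.0 + (0 + 0 + 0\{b,c,d}) + a.(0 + 0) | (0 | 0 | (0 | 0))) | (c.b.0)\{a,d} has moves -a-> t4, -c-> t5, -c-> t6
  t3 = a.0 | a.(c.b.0)\{a,d} has moves -a-> t6, -a-> t7
  t4 = (0 + 0) | (0 | 0 | (0 | 0)) | (c.b.0)\{a,d} has moves -c-> t8
  t5 = (c.a.0 + (0 + 0 + 0\{b,c,d}) + a.(0 + 0) | (0 | 0 | (0 | 0))) | (b.0)\{a,d} has moves -a-> t8, -b-> t9, -c-> t10
  t6 = a.0 | (c.b.0)\{a,d} has moves -a-> t11, -c-> t10
  t7 = 0 | a.(c.b.0)\{a,d} has moves -a-> t11
  t8 = (0 + 0) | (0 | 0 | (0 | 0)) | (b.0)\{a,d} has moves -b-> t12
  t9 = (c.a.0 + (0 + 0 + 0\{b,c,d}) + a.(0 + 0) | (0 | 0 | (0 | 0))) | 0\{a,d} has moves -a-> t12, -c-> t13
  t10 = a.0 | (b.0)\{a,d} has moves -a-> t14, -b-> t13
  t11 = 0 | (c.b.0)\{a,d} has moves -c-> t14
  t12 = (0 + 0) | (0 | 0 | (0 | 0)) | 0\{a,d} has moves ∅
  t13 = a.0 | 0\{a,d} has moves -a-> t15
  t14 = 0 | (b.0)\{a,d} has moves -b-> t15
  t15 = 0 | 0\{a,d} has moves ∅
Trace ⟨d⟩ through P, begin at {s0}:
  step 1 (d): {s3}
  — P admits the full trace.
Trace ⟨d⟩ through Q, begin at {t0}:
  step 1 (d): no successor for Q

NO — witness ⟨d⟩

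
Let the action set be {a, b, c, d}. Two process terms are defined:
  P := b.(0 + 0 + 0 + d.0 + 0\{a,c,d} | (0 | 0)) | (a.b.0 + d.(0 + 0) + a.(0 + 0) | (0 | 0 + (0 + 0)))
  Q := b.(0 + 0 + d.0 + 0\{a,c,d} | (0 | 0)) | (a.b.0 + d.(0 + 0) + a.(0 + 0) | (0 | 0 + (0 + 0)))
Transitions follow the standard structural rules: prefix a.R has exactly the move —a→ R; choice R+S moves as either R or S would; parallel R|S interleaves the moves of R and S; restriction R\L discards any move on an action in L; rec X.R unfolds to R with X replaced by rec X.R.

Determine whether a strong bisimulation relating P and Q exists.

YES

P's transition system — 15 states:
  s0 = b.(0 + 0 + 0 + d.0 + 0\{a,c,d} | (0 | 0)) | (a.b.0 + d.(0 + 0) + a.(0 + 0) | (0 | 0 + (0 + 0))) has moves --a--▸ s1, --a--▸ s2, --b--▸ s3, --d--▸ s4
  s1 = b.(0 + 0 + 0 + d.0 + 0\{a,c,d} | (0 | 0)) | ((0 + 0) | (0 | 0 + (0 + 0))) has moves --b--▸ s5
  s2 = b.(0 + 0 + 0 + d.0 + 0\{a,c,d} | (0 | 0)) | b.0 has moves --b--▸ s6, --b--▸ s7
  s3 = (0 + 0 + 0 + d.0 + 0\{a,c,d} | (0 | 0)) | (a.b.0 + d.(0 + 0) + a.(0 + 0) | (0 | 0 + (0 + 0))) has moves --a--▸ s5, --a--▸ s6, --d--▸ s8, --d--▸ s9
  s4 = b.(0 + 0 + 0 + d.0 + 0\{a,c,d} | (0 | 0)) | (0 + 0) has moves --b--▸ s8
  s5 = (0 + 0 + 0 + d.0 + 0\{a,c,d} | (0 | 0)) | ((0 + 0) | (0 | 0 + (0 + 0))) has moves --d--▸ s10
  s6 = (0 + 0 + 0 + d.0 + 0\{a,c,d} | (0 | 0)) | b.0 has moves --b--▸ s11, --d--▸ s12
  s7 = b.(0 + 0 + 0 + d.0 + 0\{a,c,d} | (0 | 0)) | 0 has moves --b--▸ s11
  s8 = (0 + 0 + 0 + d.0 + 0\{a,c,d} | (0 | 0)) | (0 + 0) has moves --d--▸ s13
  s9 = 0 | (a.b.0 + d.(0 + 0) + a.(0 + 0) | (0 | 0 + (0 + 0))) has moves --a--▸ s10, --a--▸ s12, --d--▸ s13
  s10 = 0 | ((0 + 0) | (0 | 0 + (0 + 0))) has moves ∅
  s11 = (0 + 0 + 0 + d.0 + 0\{a,c,d} | (0 | 0)) | 0 has moves --d--▸ s14
  s12 = 0 | b.0 has moves --b--▸ s14
  s13 = 0 | (0 + 0) has moves ∅
  s14 = 0 | 0 has moves ∅
Q's transition system — 15 states:
  t0 = b.(0 + 0 + d.0 + 0\{a,c,d} | (0 | 0)) | (a.b.0 + d.(0 + 0) + a.(0 + 0) | (0 | 0 + (0 + 0))) has moves --a--▸ t1, --a--▸ t2, --b--▸ t3, --d--▸ t4
  t1 = b.(0 + 0 + d.0 + 0\{a,c,d} | (0 | 0)) | ((0 + 0) | (0 | 0 + (0 + 0))) has moves --b--▸ t5
  t2 = b.(0 + 0 + d.0 + 0\{a,c,d} | (0 | 0)) | b.0 has moves --b--▸ t6, --b--▸ t7
  t3 = (0 + 0 + d.0 + 0\{a,c,d} | (0 | 0)) | (a.b.0 + d.(0 + 0) + a.(0 + 0) | (0 | 0 + (0 + 0))) has moves --a--▸ t5, --a--▸ t6, --d--▸ t8, --d--▸ t9
  t4 = b.(0 + 0 + d.0 + 0\{a,c,d} | (0 | 0)) | (0 + 0) has moves --b--▸ t8
  t5 = (0 + 0 + d.0 + 0\{a,c,d} | (0 | 0)) | ((0 + 0) | (0 | 0 + (0 + 0))) has moves --d--▸ t10
  t6 = (0 + 0 + d.0 + 0\{a,c,d} | (0 | 0)) | b.0 has moves --b--▸ t11, --d--▸ t12
  t7 = b.(0 + 0 + d.0 + 0\{a,c,d} | (0 | 0)) | 0 has moves --b--▸ t11
  t8 = (0 + 0 + d.0 + 0\{a,c,d} | (0 | 0)) | (0 + 0) has moves --d--▸ t13
  t9 = 0 | (a.b.0 + d.(0 + 0) + a.(0 + 0) | (0 | 0 + (0 + 0))) has moves --a--▸ t10, --a--▸ t12, --d--▸ t13
  t10 = 0 | ((0 + 0) | (0 | 0 + (0 + 0))) has moves ∅
  t11 = (0 + 0 + d.0 + 0\{a,c,d} | (0 | 0)) | 0 has moves --d--▸ t14
  t12 = 0 | b.0 has moves --b--▸ t14
  t13 = 0 | (0 + 0) has moves ∅
  t14 = 0 | 0 has moves ∅
Bisimilarity quotient blocks:
  B0 = {s0, t0}
  B1 = {s1, s4, s7, t1, t4, t7}
  B2 = {s11, s5, s8, t11, t5, t8}
  B3 = {s10, s13, s14, t10, t13, t14}
  B4 = {s2, t2}
  B5 = {s6, t6}
  B6 = {s12, t12}
  B7 = {s3, t3}
  B8 = {s9, t9}
s0 ∈ B0, t0 ∈ B0 → same block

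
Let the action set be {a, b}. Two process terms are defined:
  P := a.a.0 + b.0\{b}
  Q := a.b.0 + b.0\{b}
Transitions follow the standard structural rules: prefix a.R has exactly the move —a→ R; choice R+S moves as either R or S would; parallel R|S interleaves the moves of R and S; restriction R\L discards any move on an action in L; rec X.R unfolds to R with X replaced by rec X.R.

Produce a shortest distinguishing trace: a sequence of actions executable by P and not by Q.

aa

LTS(P): 4 reachable states
  s0 = a.a.0 + b.0\{b} ⊢ =a=> s1, =b=> s2
  s1 = a.0 ⊢ =a=> s3
  s2 = 0\{b} ⊢ ∅
  s3 = 0 ⊢ ∅
LTS(Q): 4 reachable states
  t0 = a.b.0 + b.0\{b} ⊢ =a=> t1, =b=> t2
  t1 = b.0 ⊢ =b=> t3
  t2 = 0\{b} ⊢ ∅
  t3 = 0 ⊢ ∅
Trace ⟨aa⟩ through P, begin at {s0}:
  [1] a ⇒ {s1}
  [2] a ⇒ {s3}
  P completes σ.
Trace ⟨aa⟩ through Q, begin at {t0}:
  [1] a ⇒ {t1}
  [2] a ⇒ no successor for Q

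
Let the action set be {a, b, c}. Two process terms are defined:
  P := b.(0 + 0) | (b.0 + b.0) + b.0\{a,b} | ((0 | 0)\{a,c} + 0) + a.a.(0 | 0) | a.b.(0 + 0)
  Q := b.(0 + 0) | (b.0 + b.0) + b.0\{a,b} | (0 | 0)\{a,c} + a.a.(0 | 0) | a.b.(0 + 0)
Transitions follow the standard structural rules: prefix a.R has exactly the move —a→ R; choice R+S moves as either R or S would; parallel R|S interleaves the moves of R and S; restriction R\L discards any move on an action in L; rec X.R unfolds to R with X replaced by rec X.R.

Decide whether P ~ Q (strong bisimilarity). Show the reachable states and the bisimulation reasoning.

YES

LTS(P): 13 reachable states
  p0 = b.(0 + 0) | (b.0 + b.0) + b.0\{a,b} | ((0 | 0)\{a,c} + 0) + a.a.(0 | 0) | a.b.(0 + 0) | -a-> p1, -a-> p2, -b-> p3, -b-> p4, -b-> p5
  p1 = a.(0 | 0) | a.b.(0 + 0) | -a-> p6, -a-> p7
  p2 = a.a.(0 | 0) | b.(0 + 0) | -a-> p7, -b-> p8
  p3 = (0 + 0) | (b.0 + b.0) | -b-> p9
  p4 = 0\{a,b} | ((0 | 0)\{a,c} + 0) | (no moves)
  p5 = b.(0 + 0) | 0 | -b-> p9
  p6 = 0 | 0 | a.b.(0 + 0) | -a-> p10
  p7 = a.(0 | 0) | b.(0 + 0) | -a-> p10, -b-> p11
  p8 = a.a.(0 | 0) | (0 + 0) | -a-> p11
  p9 = (0 + 0) | 0 | (no moves)
  p10 = 0 | 0 | b.(0 + 0) | -b-> p12
  p11 = a.(0 | 0) | (0 + 0) | -a-> p12
  p12 = 0 | 0 | (0 + 0) | (no moves)
LTS(Q): 13 reachable states
  q0 = b.(0 + 0) | (b.0 + b.0) + b.0\{a,b} | (0 | 0)\{a,c} + a.a.(0 | 0) | a.b.(0 + 0) | -a-> q1, -a-> q2, -b-> q3, -b-> q4, -b-> q5
  q1 = a.(0 | 0) | a.b.(0 + 0) | -a-> q6, -a-> q7
  q2 = a.a.(0 | 0) | b.(0 + 0) | -a-> q7, -b-> q8
  q3 = (0 + 0) | (b.0 + b.0) | -b-> q9
  q4 = 0\{a,b} | (0 | 0)\{a,c} | (no moves)
  q5 = b.(0 + 0) | 0 | -b-> q9
  q6 = 0 | 0 | a.b.(0 + 0) | -a-> q10
  q7 = a.(0 | 0) | b.(0 + 0) | -a-> q10, -b-> q11
  q8 = a.a.(0 | 0) | (0 + 0) | -a-> q11
  q9 = (0 + 0) | 0 | (no moves)
  q10 = 0 | 0 | b.(0 + 0) | -b-> q12
  q11 = a.(0 | 0) | (0 + 0) | -a-> q12
  q12 = 0 | 0 | (0 + 0) | (no moves)
Bisimilarity quotient blocks:
  B0 = {p0, q0}
  B1 = {p1, q1}
  B2 = {p7, q7}
  B3 = {p11, q11}
  B4 = {p12, p4, p9, q12, q4, q9}
  B5 = {p10, p3, p5, q10, q3, q5}
  B6 = {p6, q6}
  B7 = {p2, q2}
  B8 = {p8, q8}
p0 ∈ B0, q0 ∈ B0 → same block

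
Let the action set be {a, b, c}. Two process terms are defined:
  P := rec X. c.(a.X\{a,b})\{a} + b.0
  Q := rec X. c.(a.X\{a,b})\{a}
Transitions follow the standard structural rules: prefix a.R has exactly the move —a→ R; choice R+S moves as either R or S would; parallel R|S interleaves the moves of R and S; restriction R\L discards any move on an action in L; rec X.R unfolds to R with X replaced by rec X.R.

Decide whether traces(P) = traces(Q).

trace-distinct — witness ⟨b⟩

LTS(P): 3 reachable states
  p0 = rec X. c.(a.X\{a,b})\{a} + b.0 | --b--▸ p1, --c--▸ p2
  p1 = 0 | ·
  p2 = (a.(rec X. c.(a.X\{a,b})\{a} + b.0)\{a,b})\{a} | ·
LTS(Q): 2 reachable states
  q0 = rec X. c.(a.X\{a,b})\{a} | --c--▸ q1
  q1 = (a.(rec X. c.(a.X\{a,b})\{a})\{a,b})\{a} | ·
Executing b from P (initial set {p0}):
  step 1 (b): {p1}
  — P admits the full trace.
Executing b from Q (initial set {q0}):
  step 1 (b): ∅  — Q cannot continue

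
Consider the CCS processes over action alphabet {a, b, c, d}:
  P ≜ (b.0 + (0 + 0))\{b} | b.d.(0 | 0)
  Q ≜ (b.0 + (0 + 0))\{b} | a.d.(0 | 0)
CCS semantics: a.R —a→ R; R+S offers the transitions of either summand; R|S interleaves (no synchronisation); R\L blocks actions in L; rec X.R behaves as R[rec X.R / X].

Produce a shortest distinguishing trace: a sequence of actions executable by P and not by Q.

b

Reachable graph of P (3 states):
  s0 = (b.0 + (0 + 0))\{b} | b.d.(0 | 0) ⊢ =b=> s1
  s1 = (b.0 + (0 + 0))\{b} | d.(0 | 0) ⊢ =d=> s2
  s2 = (b.0 + (0 + 0))\{b} | (0 | 0) ⊢ (no moves)
Reachable graph of Q (3 states):
  t0 = (b.0 + (0 + 0))\{b} | a.d.(0 | 0) ⊢ =a=> t1
  t1 = (b.0 + (0 + 0))\{b} | d.(0 | 0) ⊢ =d=> t2
  t2 = (b.0 + (0 + 0))\{b} | (0 | 0) ⊢ (no moves)
Executing b from P (initial set {s0}):
  after b @ step 1: {s1}
  — P admits the full trace.
Executing b from Q (initial set {t0}):
  after b @ step 1: ∅  — Q cannot continue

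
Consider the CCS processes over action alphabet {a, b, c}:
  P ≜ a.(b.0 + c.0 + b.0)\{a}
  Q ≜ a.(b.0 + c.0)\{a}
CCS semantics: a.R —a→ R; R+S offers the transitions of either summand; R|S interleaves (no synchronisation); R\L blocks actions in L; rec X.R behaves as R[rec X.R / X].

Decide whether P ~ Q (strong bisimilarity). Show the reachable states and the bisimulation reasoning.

Reachable graph of P (3 states):
  m0 = a.(b.0 + c.0 + b.0)\{a} → =a=> m1
  m1 = (b.0 + c.0 + b.0)\{a} → =b=> m2, =c=> m2
  m2 = 0\{a} → (no moves)
Reachable graph of Q (3 states):
  n0 = a.(b.0 + c.0)\{a} → =a=> n1
  n1 = (b.0 + c.0)\{a} → =b=> n2, =c=> n2
  n2 = 0\{a} → (no moves)
Bisimilarity quotient blocks:
  B0 = {m0, n0}
  B1 = {m1, n1}
  B2 = {m2, n2}
m0 ∈ B0, n0 ∈ B0 → same block

YES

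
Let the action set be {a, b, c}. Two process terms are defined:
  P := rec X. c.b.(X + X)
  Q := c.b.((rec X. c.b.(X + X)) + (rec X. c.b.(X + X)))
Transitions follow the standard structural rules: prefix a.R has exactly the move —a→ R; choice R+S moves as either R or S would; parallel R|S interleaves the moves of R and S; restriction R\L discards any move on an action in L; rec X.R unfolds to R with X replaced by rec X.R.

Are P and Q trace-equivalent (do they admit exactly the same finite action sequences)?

trace-equivalent

P's transition system — 3 states:
  s0 = rec X. c.b.(X + X) ⊢ --c--▸ s1
  s1 = b.((rec X. c.b.(X + X)) + (rec X. c.b.(X + X))) ⊢ --b--▸ s2
  s2 = (rec X. c.b.(X + X)) + (rec X. c.b.(X + X)) ⊢ --c--▸ s1
Q's transition system — 3 states:
  t0 = c.b.((rec X. c.b.(X + X)) + (rec X. c.b.(X + X))) ⊢ --c--▸ t1
  t1 = b.((rec X. c.b.(X + X)) + (rec X. c.b.(X + X))) ⊢ --b--▸ t2
  t2 = (rec X. c.b.(X + X)) + (rec X. c.b.(X + X)) ⊢ --c--▸ t1
Bisimilarity quotient blocks:
  B0 = {s0, s2, t0, t2}
  B1 = {s1, t1}
s0 ∈ B0, t0 ∈ B0 → same block
Bisimilar ⇒ trace-equivalent.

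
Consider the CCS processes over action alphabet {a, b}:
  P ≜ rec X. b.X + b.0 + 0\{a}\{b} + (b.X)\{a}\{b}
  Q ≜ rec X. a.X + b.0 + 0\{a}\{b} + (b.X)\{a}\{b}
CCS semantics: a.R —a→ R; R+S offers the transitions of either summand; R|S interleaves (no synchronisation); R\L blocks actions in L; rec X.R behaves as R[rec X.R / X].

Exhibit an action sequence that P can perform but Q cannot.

bb

Reachable graph of P (2 states):
  s0 = rec X. b.X + b.0 + 0\{a}\{b} + (b.X)\{a}\{b} ⊢ ··b··> s0, ··b··> s1
  s1 = 0 ⊢ (no moves)
Reachable graph of Q (2 states):
  t0 = rec X. a.X + b.0 + 0\{a}\{b} + (b.X)\{a}\{b} ⊢ ··a··> t0, ··b··> t1
  t1 = 0 ⊢ (no moves)
Executing bb from P (initial set {s0}):
  step 1 (b): {s0, s1}
  step 2 (b): {s0, s1}
  P completes σ.
Executing bb from Q (initial set {t0}):
  step 1 (b): {t1}
  step 2 (b): ∅ (Q stuck)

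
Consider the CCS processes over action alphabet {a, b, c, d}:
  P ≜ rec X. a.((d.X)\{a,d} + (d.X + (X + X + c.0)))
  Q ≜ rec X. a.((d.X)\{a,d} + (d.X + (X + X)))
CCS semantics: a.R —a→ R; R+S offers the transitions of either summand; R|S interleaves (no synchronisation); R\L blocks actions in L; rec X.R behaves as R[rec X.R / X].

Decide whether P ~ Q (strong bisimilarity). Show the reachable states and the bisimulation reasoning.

LTS(P): 3 reachable states
  m0 = rec X. a.((d.X)\{a,d} + (d.X + (X + X + c.0))) has moves ··a··> m1
  m1 = (d.(rec X. a.((d.X)\{a,d} + (d.X + (X + X + c.0)))))\{a,d} + (d.(rec X. a.((d.X)\{a,d} + (d.X + (X + X + c.0)))) + ((rec X. a.((d.X)\{a,d} + (d.X + (X + X + c.0)))) + (rec X. a.((d.X)\{a,d} + (d.X + (X + X + c.0)))) + c.0)) has moves ··a··> m1, ··c··> m2, ··d··> m0
  m2 = 0 has moves stopped
LTS(Q): 2 reachable states
  n0 = rec X. a.((d.X)\{a,d} + (d.X + (X + X))) has moves ··a··> n1
  n1 = (d.(rec X. a.((d.X)\{a,d} + (d.X + (X + X)))))\{a,d} + (d.(rec X. a.((d.X)\{a,d} + (d.X + (X + X)))) + ((rec X. a.((d.X)\{a,d} + (d.X + (X + X)))) + (rec X. a.((d.X)\{a,d} + (d.X + (X + X)))))) has moves ··a··> n1, ··d··> n0
Bisimilarity quotient blocks:
  B0 = {m0}
  B1 = {m1}
  B2 = {m2}
  B3 = {n0}
  B4 = {n1}
m0 ∈ B0, n0 ∈ B3 → different blocks

not bisimilar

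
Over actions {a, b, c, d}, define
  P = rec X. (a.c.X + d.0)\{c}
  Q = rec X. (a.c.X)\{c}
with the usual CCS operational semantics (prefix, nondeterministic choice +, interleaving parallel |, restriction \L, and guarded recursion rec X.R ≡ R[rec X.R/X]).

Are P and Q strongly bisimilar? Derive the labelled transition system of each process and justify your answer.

P ≁ Q

LTS(P): 3 reachable states
  s0 = rec X. (a.c.X + d.0)\{c} → ··a··> s1, ··d··> s2
  s1 = (c.(rec X. (a.c.X + d.0)\{c}))\{c} → ·
  s2 = 0\{c} → ·
LTS(Q): 2 reachable states
  t0 = rec X. (a.c.X)\{c} → ··a··> t1
  t1 = (c.(rec X. (a.c.X)\{c}))\{c} → ·
Bisimilarity quotient blocks:
  B0 = {s0}
  B1 = {s1, s2, t1}
  B2 = {t0}
s0 ∈ B0, t0 ∈ B2 → different blocks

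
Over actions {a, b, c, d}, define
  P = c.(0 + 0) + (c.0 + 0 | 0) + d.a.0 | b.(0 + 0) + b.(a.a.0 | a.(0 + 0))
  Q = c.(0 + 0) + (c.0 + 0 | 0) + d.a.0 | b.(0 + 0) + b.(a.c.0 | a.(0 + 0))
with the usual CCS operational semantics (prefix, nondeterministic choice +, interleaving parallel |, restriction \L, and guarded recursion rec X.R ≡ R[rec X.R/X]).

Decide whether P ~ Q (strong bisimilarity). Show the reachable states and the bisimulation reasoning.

LTS(P): 12 reachable states
  s0 = c.(0 + 0) + (c.0 + 0 | 0) + d.a.0 | b.(0 + 0) + b.(a.a.0 | a.(0 + 0)) → =b=> s1, =b=> s2, =c=> s3, =c=> s4, =d=> s5
  s1 = a.a.0 | a.(0 + 0) → =a=> s6, =a=> s7
  s2 = d.a.0 | (0 + 0) → =d=> s8
  s3 = 0 → (no moves)
  s4 = 0 + 0 → (no moves)
  s5 = a.0 | b.(0 + 0) → =a=> s9, =b=> s8
  s6 = a.0 | a.(0 + 0) → =a=> s10, =a=> s8
  s7 = a.a.0 | (0 + 0) → =a=> s8
  s8 = a.0 | (0 + 0) → =a=> s11
  s9 = 0 | b.(0 + 0) → =b=> s11
  s10 = 0 | a.(0 + 0) → =a=> s11
  s11 = 0 | (0 + 0) → (no moves)
LTS(Q): 13 reachable states
  t0 = c.(0 + 0) + (c.0 + 0 | 0) + d.a.0 | b.(0 + 0) + b.(a.c.0 | a.(0 + 0)) → =b=> t1, =b=> t2, =c=> t3, =c=> t4, =d=> t5
  t1 = a.c.0 | a.(0 + 0) → =a=> t6, =a=> t7
  t2 = d.a.0 | (0 + 0) → =d=> t8
  t3 = 0 → (no moves)
  t4 = 0 + 0 → (no moves)
  t5 = a.0 | b.(0 + 0) → =a=> t9, =b=> t8
  t6 = a.c.0 | (0 + 0) → =a=> t10
  t7 = c.0 | a.(0 + 0) → =a=> t10, =c=> t11
  t8 = a.0 | (0 + 0) → =a=> t12
  t9 = 0 | b.(0 + 0) → =b=> t12
  t10 = c.0 | (0 + 0) → =c=> t12
  t11 = 0 | a.(0 + 0) → =a=> t12
  t12 = 0 | (0 + 0) → (no moves)
Coarsest stable partition (strong bisimilarity classes):
  B0 = {s0}
  B1 = {s5, t5}
  B2 = {s9, t9}
  B3 = {s11, s3, s4, t12, t3, t4}
  B4 = {s10, s8, t11, t8}
  B5 = {s1}
  B6 = {s6, s7}
  B7 = {s2, t2}
  B8 = {t0}
  B9 = {t1}
  B10 = {t6}
  B11 = {t10}
  B12 = {t7}
s0 ∈ B0, t0 ∈ B8 → different blocks

P ≁ Q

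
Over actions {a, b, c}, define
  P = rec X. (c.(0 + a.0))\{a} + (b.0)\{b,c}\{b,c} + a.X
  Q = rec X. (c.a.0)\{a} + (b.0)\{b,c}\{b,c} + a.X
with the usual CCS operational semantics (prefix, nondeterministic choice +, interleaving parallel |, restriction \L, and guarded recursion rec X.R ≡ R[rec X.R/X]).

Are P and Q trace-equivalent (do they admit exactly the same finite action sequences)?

traces(P) = traces(Q)

LTS(P): 2 reachable states
  s0 = rec X. (c.(0 + a.0))\{a} + (b.0)\{b,c}\{b,c} + a.X has moves =a=> s0, =c=> s1
  s1 = (0 + a.0)\{a} has moves ·
LTS(Q): 2 reachable states
  t0 = rec X. (c.a.0)\{a} + (b.0)\{b,c}\{b,c} + a.X has moves =a=> t0, =c=> t1
  t1 = (a.0)\{a} has moves ·
Partition-refinement fixed point:
  B0 = {s0, t0}
  B1 = {s1, t1}
s0 ∈ B0, t0 ∈ B0 → same block
Bisimilar ⇒ trace-equivalent.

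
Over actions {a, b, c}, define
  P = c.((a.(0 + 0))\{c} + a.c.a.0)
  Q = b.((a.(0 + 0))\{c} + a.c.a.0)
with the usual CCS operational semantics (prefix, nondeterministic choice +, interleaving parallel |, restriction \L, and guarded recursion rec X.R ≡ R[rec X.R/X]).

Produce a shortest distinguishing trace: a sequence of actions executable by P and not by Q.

P's transition system — 6 states:
  s0 = c.((a.(0 + 0))\{c} + a.c.a.0) ⊢ =c=> s1
  s1 = (a.(0 + 0))\{c} + a.c.a.0 ⊢ =a=> s2, =a=> s3
  s2 = (0 + 0)\{c} ⊢ ·
  s3 = c.a.0 ⊢ =c=> s4
  s4 = a.0 ⊢ =a=> s5
  s5 = 0 ⊢ ·
Q's transition system — 6 states:
  t0 = b.((a.(0 + 0))\{c} + a.c.a.0) ⊢ =b=> t1
  t1 = (a.(0 + 0))\{c} + a.c.a.0 ⊢ =a=> t2, =a=> t3
  t2 = (0 + 0)\{c} ⊢ ·
  t3 = c.a.0 ⊢ =c=> t4
  t4 = a.0 ⊢ =a=> t5
  t5 = 0 ⊢ ·
Trace ⟨c⟩ through P, begin at {s0}:
  step 1 (c): {s1}
  P completes σ.
Trace ⟨c⟩ through Q, begin at {t0}:
  step 1 (c): no successor for Q

c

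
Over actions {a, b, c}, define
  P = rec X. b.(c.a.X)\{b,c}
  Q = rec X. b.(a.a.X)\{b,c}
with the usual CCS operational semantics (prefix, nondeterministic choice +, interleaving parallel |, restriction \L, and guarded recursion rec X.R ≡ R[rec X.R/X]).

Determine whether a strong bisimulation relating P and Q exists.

NO

Reachable graph of P (2 states):
  s0 = rec X. b.(c.a.X)\{b,c} → --b--▸ s1
  s1 = (c.a.(rec X. b.(c.a.X)\{b,c}))\{b,c} → ∅
Reachable graph of Q (4 states):
  t0 = rec X. b.(a.a.X)\{b,c} → --b--▸ t1
  t1 = (a.a.(rec X. b.(a.a.X)\{b,c}))\{b,c} → --a--▸ t2
  t2 = (a.(rec X. b.(a.a.X)\{b,c}))\{b,c} → --a--▸ t3
  t3 = (rec X. b.(a.a.X)\{b,c})\{b,c} → ∅
Coarsest stable partition (strong bisimilarity classes):
  B0 = {s0}
  B1 = {s1, t3}
  B2 = {t0}
  B3 = {t1}
  B4 = {t2}
s0 ∈ B0, t0 ∈ B2 → different blocks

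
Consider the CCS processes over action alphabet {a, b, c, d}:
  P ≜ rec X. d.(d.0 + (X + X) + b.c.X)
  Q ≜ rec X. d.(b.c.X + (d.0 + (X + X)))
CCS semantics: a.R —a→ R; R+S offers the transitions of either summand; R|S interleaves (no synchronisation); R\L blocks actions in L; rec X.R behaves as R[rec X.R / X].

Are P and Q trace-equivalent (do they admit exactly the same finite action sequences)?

LTS(P): 4 reachable states
  u0 = rec X. d.(d.0 + (X + X) + b.c.X) | —d→ u1
  u1 = d.0 + ((rec X. d.(d.0 + (X + X) + b.c.X)) + (rec X. d.(d.0 + (X + X) + b.c.X))) + b.c.(rec X. d.(d.0 + (X + X) + b.c.X)) | —b→ u2, —d→ u1, —d→ u3
  u2 = c.(rec X. d.(d.0 + (X + X) + b.c.X)) | —c→ u0
  u3 = 0 | (no moves)
LTS(Q): 4 reachable states
  v0 = rec X. d.(b.c.X + (d.0 + (X + X))) | —d→ v1
  v1 = b.c.(rec X. d.(b.c.X + (d.0 + (X + X)))) + (d.0 + ((rec X. d.(b.c.X + (d.0 + (X + X)))) + (rec X. d.(b.c.X + (d.0 + (X + X)))))) | —b→ v2, —d→ v1, —d→ v3
  v2 = c.(rec X. d.(b.c.X + (d.0 + (X + X)))) | —c→ v0
  v3 = 0 | (no moves)
Bisimilarity quotient blocks:
  B0 = {u0, v0}
  B1 = {u1, v1}
  B2 = {u3, v3}
  B3 = {u2, v2}
u0 ∈ B0, v0 ∈ B0 → same block
Bisimilar ⇒ trace-equivalent.

YES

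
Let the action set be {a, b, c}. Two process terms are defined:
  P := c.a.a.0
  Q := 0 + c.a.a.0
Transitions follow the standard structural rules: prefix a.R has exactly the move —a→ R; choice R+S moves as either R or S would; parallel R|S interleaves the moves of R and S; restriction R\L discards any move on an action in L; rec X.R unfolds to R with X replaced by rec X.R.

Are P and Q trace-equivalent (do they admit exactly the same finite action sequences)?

YES

LTS(P): 4 reachable states
  u0 = c.a.a.0 has moves —c→ u1
  u1 = a.a.0 has moves —a→ u2
  u2 = a.0 has moves —a→ u3
  u3 = 0 has moves ·
LTS(Q): 4 reachable states
  v0 = 0 + c.a.a.0 has moves —c→ v1
  v1 = a.a.0 has moves —a→ v2
  v2 = a.0 has moves —a→ v3
  v3 = 0 has moves ·
Bisimilarity quotient blocks:
  B0 = {u0, v0}
  B1 = {u1, v1}
  B2 = {u2, v2}
  B3 = {u3, v3}
u0 ∈ B0, v0 ∈ B0 → same block
Bisimilar ⇒ trace-equivalent.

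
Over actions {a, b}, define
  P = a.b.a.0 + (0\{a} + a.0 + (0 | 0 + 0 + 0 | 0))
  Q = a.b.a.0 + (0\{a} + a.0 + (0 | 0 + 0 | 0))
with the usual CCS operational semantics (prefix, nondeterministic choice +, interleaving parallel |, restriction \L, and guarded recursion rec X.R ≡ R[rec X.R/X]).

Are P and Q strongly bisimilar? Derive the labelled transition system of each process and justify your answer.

P ~ Q

LTS(P): 4 reachable states
  u0 = a.b.a.0 + (0\{a} + a.0 + (0 | 0 + 0 + 0 | 0)) :: --a--▸ u1, --a--▸ u2
  u1 = 0 :: deadlocked
  u2 = b.a.0 :: --b--▸ u3
  u3 = a.0 :: --a--▸ u1
LTS(Q): 4 reachable states
  v0 = a.b.a.0 + (0\{a} + a.0 + (0 | 0 + 0 | 0)) :: --a--▸ v1, --a--▸ v2
  v1 = 0 :: deadlocked
  v2 = b.a.0 :: --b--▸ v3
  v3 = a.0 :: --a--▸ v1
Partition-refinement fixed point:
  B0 = {u0, v0}
  B1 = {u1, v1}
  B2 = {u2, v2}
  B3 = {u3, v3}
u0 ∈ B0, v0 ∈ B0 → same block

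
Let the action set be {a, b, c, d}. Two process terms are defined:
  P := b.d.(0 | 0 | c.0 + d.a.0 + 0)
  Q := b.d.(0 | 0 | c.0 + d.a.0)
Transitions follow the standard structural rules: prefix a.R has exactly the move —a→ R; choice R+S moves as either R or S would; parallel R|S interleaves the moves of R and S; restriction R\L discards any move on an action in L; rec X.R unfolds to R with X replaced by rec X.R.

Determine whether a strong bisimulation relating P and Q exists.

P ~ Q

LTS(P): 6 reachable states
  u0 = b.d.(0 | 0 | c.0 + d.a.0 + 0) :: --b--▸ u1
  u1 = d.(0 | 0 | c.0 + d.a.0 + 0) :: --d--▸ u2
  u2 = 0 | 0 | c.0 + d.a.0 + 0 :: --c--▸ u3, --d--▸ u4
  u3 = 0 | 0 | 0 :: ∅
  u4 = a.0 :: --a--▸ u5
  u5 = 0 :: ∅
LTS(Q): 6 reachable states
  v0 = b.d.(0 | 0 | c.0 + d.a.0) :: --b--▸ v1
  v1 = d.(0 | 0 | c.0 + d.a.0) :: --d--▸ v2
  v2 = 0 | 0 | c.0 + d.a.0 :: --c--▸ v3, --d--▸ v4
  v3 = 0 | 0 | 0 :: ∅
  v4 = a.0 :: --a--▸ v5
  v5 = 0 :: ∅
Bisimilarity quotient blocks:
  B0 = {u0, v0}
  B1 = {u1, v1}
  B2 = {u2, v2}
  B3 = {u3, u5, v3, v5}
  B4 = {u4, v4}
u0 ∈ B0, v0 ∈ B0 → same block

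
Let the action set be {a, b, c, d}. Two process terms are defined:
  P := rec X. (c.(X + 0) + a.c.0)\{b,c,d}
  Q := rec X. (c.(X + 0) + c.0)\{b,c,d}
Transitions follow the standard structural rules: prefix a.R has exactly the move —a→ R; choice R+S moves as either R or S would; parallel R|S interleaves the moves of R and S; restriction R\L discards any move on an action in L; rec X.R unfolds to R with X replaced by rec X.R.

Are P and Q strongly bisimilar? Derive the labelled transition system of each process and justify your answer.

P ≁ Q

Reachable graph of P (2 states):
  s0 = rec X. (c.(X + 0) + a.c.0)\{b,c,d} ⊢ -a-> s1
  s1 = (c.0)\{b,c,d} ⊢ deadlocked
Reachable graph of Q (1 states):
  t0 = rec X. (c.(X + 0) + c.0)\{b,c,d} ⊢ deadlocked
Bisimilarity quotient blocks:
  B0 = {s0}
  B1 = {s1, t0}
s0 ∈ B0, t0 ∈ B1 → different blocks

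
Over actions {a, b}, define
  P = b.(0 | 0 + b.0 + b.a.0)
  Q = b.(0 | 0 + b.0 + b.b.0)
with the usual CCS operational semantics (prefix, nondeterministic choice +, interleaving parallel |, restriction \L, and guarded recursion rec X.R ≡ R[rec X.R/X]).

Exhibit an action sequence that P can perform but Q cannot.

LTS(P): 4 reachable states
  p0 = b.(0 | 0 + b.0 + b.a.0) ⊢ -b-> p1
  p1 = 0 | 0 + b.0 + b.a.0 ⊢ -b-> p2, -b-> p3
  p2 = 0 ⊢ ∅
  p3 = a.0 ⊢ -a-> p2
LTS(Q): 4 reachable states
  q0 = b.(0 | 0 + b.0 + b.b.0) ⊢ -b-> q1
  q1 = 0 | 0 + b.0 + b.b.0 ⊢ -b-> q2, -b-> q3
  q2 = 0 ⊢ ∅
  q3 = b.0 ⊢ -b-> q2
Run σ = ⟨bba⟩ on P: start {p0}
  step 1 (b): {p1}
  step 2 (b): {p2, p3}
  step 3 (a): {p2}
  ✓ P
Run σ = ⟨bba⟩ on Q: start {q0}
  step 1 (b): {q1}
  step 2 (b): {q2, q3}
  step 3 (a): ∅ (Q stuck)

bba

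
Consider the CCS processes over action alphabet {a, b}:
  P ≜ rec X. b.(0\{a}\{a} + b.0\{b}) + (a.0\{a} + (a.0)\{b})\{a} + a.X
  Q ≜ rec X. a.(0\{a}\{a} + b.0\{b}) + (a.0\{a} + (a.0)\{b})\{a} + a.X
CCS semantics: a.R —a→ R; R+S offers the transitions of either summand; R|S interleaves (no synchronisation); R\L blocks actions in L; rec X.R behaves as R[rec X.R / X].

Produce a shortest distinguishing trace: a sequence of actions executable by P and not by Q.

Reachable graph of P (3 states):
  m0 = rec X. b.(0\{a}\{a} + b.0\{b}) + (a.0\{a} + (a.0)\{b})\{a} + a.X | -a-> m0, -b-> m1
  m1 = 0\{a}\{a} + b.0\{b} | -b-> m2
  m2 = 0\{b} | (no moves)
Reachable graph of Q (3 states):
  n0 = rec X. a.(0\{a}\{a} + b.0\{b}) + (a.0\{a} + (a.0)\{b})\{a} + a.X | -a-> n0, -a-> n1
  n1 = 0\{a}\{a} + b.0\{b} | -b-> n2
  n2 = 0\{b} | (no moves)
Executing b from P (initial set {m0}):
  after b @ step 1: {m1}
  ✓ P
Executing b from Q (initial set {n0}):
  after b @ step 1: ∅  — Q cannot continue

b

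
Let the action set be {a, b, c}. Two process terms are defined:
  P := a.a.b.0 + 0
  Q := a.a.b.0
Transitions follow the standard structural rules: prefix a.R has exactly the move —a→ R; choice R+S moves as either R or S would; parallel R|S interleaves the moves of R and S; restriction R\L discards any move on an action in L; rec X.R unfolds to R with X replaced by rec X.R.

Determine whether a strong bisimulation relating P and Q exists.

bisimilar

Reachable graph of P (4 states):
  m0 = a.a.b.0 + 0 ⊢ --a--▸ m1
  m1 = a.b.0 ⊢ --a--▸ m2
  m2 = b.0 ⊢ --b--▸ m3
  m3 = 0 ⊢ stopped
Reachable graph of Q (4 states):
  n0 = a.a.b.0 ⊢ --a--▸ n1
  n1 = a.b.0 ⊢ --a--▸ n2
  n2 = b.0 ⊢ --b--▸ n3
  n3 = 0 ⊢ stopped
Coarsest stable partition (strong bisimilarity classes):
  B0 = {m0, n0}
  B1 = {m1, n1}
  B2 = {m2, n2}
  B3 = {m3, n3}
m0 ∈ B0, n0 ∈ B0 → same block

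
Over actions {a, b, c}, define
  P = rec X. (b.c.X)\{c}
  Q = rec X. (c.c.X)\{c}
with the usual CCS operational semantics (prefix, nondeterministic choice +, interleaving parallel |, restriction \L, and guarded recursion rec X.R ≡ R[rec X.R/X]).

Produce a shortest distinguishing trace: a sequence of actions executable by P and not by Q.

LTS(P): 2 reachable states
  p0 = rec X. (b.c.X)\{c} :: —b→ p1
  p1 = (c.(rec X. (b.c.X)\{c}))\{c} :: stopped
LTS(Q): 1 reachable states
  q0 = rec X. (c.c.X)\{c} :: stopped
Executing b from P (initial set {p0}):
  after b @ step 1: {p1}
  ✓ P
Executing b from Q (initial set {q0}):
  after b @ step 1: no successor for Q

b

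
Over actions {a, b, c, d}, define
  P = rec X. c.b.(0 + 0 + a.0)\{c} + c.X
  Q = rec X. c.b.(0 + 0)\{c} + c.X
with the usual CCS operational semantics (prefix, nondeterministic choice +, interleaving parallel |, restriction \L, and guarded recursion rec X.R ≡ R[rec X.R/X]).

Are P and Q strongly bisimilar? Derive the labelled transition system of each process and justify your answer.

not bisimilar

P's transition system — 4 states:
  u0 = rec X. c.b.(0 + 0 + a.0)\{c} + c.X has moves -c-> u0, -c-> u1
  u1 = b.(0 + 0 + a.0)\{c} has moves -b-> u2
  u2 = (0 + 0 + a.0)\{c} has moves -a-> u3
  u3 = 0\{c} has moves ∅
Q's transition system — 3 states:
  v0 = rec X. c.b.(0 + 0)\{c} + c.X has moves -c-> v0, -c-> v1
  v1 = b.(0 + 0)\{c} has moves -b-> v2
  v2 = (0 + 0)\{c} has moves ∅
Coarsest stable partition (strong bisimilarity classes):
  B0 = {u0}
  B1 = {u1}
  B2 = {u2}
  B3 = {u3, v2}
  B4 = {v0}
  B5 = {v1}
u0 ∈ B0, v0 ∈ B4 → different blocks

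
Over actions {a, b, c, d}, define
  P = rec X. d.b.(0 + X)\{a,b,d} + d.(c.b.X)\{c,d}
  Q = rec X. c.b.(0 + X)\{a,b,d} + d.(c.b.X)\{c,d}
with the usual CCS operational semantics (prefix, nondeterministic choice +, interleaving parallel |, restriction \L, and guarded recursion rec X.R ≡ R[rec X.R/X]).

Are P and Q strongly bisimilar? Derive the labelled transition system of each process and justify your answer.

LTS(P): 4 reachable states
  s0 = rec X. d.b.(0 + X)\{a,b,d} + d.(c.b.X)\{c,d} has moves --d--▸ s1, --d--▸ s2
  s1 = (c.b.(rec X. d.b.(0 + X)\{a,b,d} + d.(c.b.X)\{c,d}))\{c,d} has moves ∅
  s2 = b.(0 + (rec X. d.b.(0 + X)\{a,b,d} + d.(c.b.X)\{c,d}))\{a,b,d} has moves --b--▸ s3
  s3 = (0 + (rec X. d.b.(0 + X)\{a,b,d} + d.(c.b.X)\{c,d}))\{a,b,d} has moves ∅
LTS(Q): 5 reachable states
  t0 = rec X. c.b.(0 + X)\{a,b,d} + d.(c.b.X)\{c,d} has moves --c--▸ t1, --d--▸ t2
  t1 = b.(0 + (rec X. c.b.(0 + X)\{a,b,d} + d.(c.b.X)\{c,d}))\{a,b,d} has moves --b--▸ t3
  t2 = (c.b.(rec X. c.b.(0 + X)\{a,b,d} + d.(c.b.X)\{c,d}))\{c,d} has moves ∅
  t3 = (0 + (rec X. c.b.(0 + X)\{a,b,d} + d.(c.b.X)\{c,d}))\{a,b,d} has moves --c--▸ t4
  t4 = (b.(0 + (rec X. c.b.(0 + X)\{a,b,d} + d.(c.b.X)\{c,d}))\{a,b,d})\{a,b,d} has moves ∅
Bisimilarity quotient blocks:
  B0 = {s0}
  B1 = {s1, s3, t2, t4}
  B2 = {s2}
  B3 = {t0}
  B4 = {t1}
  B5 = {t3}
s0 ∈ B0, t0 ∈ B3 → different blocks

NO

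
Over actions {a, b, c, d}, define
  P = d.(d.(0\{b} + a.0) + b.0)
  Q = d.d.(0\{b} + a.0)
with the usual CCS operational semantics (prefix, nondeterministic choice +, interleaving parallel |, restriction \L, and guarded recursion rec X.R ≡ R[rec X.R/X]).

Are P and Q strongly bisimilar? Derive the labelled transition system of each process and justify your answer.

NO

Reachable graph of P (4 states):
  m0 = d.(d.(0\{b} + a.0) + b.0) → --d--▸ m1
  m1 = d.(0\{b} + a.0) + b.0 → --b--▸ m2, --d--▸ m3
  m2 = 0 → deadlocked
  m3 = 0\{b} + a.0 → --a--▸ m2
Reachable graph of Q (4 states):
  n0 = d.d.(0\{b} + a.0) → --d--▸ n1
  n1 = d.(0\{b} + a.0) → --d--▸ n2
  n2 = 0\{b} + a.0 → --a--▸ n3
  n3 = 0 → deadlocked
Coarsest stable partition (strong bisimilarity classes):
  B0 = {m0}
  B1 = {m1}
  B2 = {m3, n2}
  B3 = {m2, n3}
  B4 = {n0}
  B5 = {n1}
m0 ∈ B0, n0 ∈ B4 → different blocks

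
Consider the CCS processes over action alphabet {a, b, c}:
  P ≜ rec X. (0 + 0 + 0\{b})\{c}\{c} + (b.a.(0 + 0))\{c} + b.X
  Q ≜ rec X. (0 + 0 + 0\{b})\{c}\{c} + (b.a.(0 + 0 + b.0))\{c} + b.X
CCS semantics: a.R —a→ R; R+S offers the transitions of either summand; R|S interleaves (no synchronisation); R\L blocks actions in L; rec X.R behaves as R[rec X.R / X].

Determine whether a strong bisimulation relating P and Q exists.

NO

P's transition system — 3 states:
  m0 = rec X. (0 + 0 + 0\{b})\{c}\{c} + (b.a.(0 + 0))\{c} + b.X → -b-> m0, -b-> m1
  m1 = (a.(0 + 0))\{c} → -a-> m2
  m2 = (0 + 0)\{c} → stopped
Q's transition system — 4 states:
  n0 = rec X. (0 + 0 + 0\{b})\{c}\{c} + (b.a.(0 + 0 + b.0))\{c} + b.X → -b-> n0, -b-> n1
  n1 = (a.(0 + 0 + b.0))\{c} → -a-> n2
  n2 = (0 + 0 + b.0)\{c} → -b-> n3
  n3 = 0\{c} → stopped
Coarsest stable partition (strong bisimilarity classes):
  B0 = {m0}
  B1 = {m1}
  B2 = {m2, n3}
  B3 = {n0}
  B4 = {n1}
  B5 = {n2}
m0 ∈ B0, n0 ∈ B3 → different blocks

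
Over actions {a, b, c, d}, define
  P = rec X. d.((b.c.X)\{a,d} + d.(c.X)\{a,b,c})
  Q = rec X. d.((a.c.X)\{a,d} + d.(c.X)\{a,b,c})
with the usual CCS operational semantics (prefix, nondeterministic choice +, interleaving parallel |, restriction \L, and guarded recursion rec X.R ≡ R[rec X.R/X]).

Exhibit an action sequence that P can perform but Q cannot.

db

LTS(P): 5 reachable states
  m0 = rec X. d.((b.c.X)\{a,d} + d.(c.X)\{a,b,c}) → ··d··> m1
  m1 = (b.c.(rec X. d.((b.c.X)\{a,d} + d.(c.X)\{a,b,c})))\{a,d} + d.(c.(rec X. d.((b.c.X)\{a,d} + d.(c.X)\{a,b,c})))\{a,b,c} → ··b··> m2, ··d··> m3
  m2 = (c.(rec X. d.((b.c.X)\{a,d} + d.(c.X)\{a,b,c})))\{a,d} → ··c··> m4
  m3 = (c.(rec X. d.((b.c.X)\{a,d} + d.(c.X)\{a,b,c})))\{a,b,c} → stopped
  m4 = (rec X. d.((b.c.X)\{a,d} + d.(c.X)\{a,b,c}))\{a,d} → stopped
LTS(Q): 3 reachable states
  n0 = rec X. d.((a.c.X)\{a,d} + d.(c.X)\{a,b,c}) → ··d··> n1
  n1 = (a.c.(rec X. d.((a.c.X)\{a,d} + d.(c.X)\{a,b,c})))\{a,d} + d.(c.(rec X. d.((a.c.X)\{a,d} + d.(c.X)\{a,b,c})))\{a,b,c} → ··d··> n2
  n2 = (c.(rec X. d.((a.c.X)\{a,d} + d.(c.X)\{a,b,c})))\{a,b,c} → stopped
Run σ = ⟨db⟩ on P: start {m0}
  step 1 (d): {m1}
  step 2 (b): {m2}
  ✓ P
Run σ = ⟨db⟩ on Q: start {n0}
  step 1 (d): {n1}
  step 2 (b): ∅ (Q stuck)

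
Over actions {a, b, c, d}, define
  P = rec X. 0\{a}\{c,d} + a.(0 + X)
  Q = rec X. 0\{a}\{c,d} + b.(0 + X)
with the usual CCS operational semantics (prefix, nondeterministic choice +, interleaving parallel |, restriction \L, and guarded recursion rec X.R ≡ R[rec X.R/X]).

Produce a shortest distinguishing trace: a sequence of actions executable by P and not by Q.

a

Reachable graph of P (2 states):
  p0 = rec X. 0\{a}\{c,d} + a.(0 + X) → =a=> p1
  p1 = 0 + (rec X. 0\{a}\{c,d} + a.(0 + X)) → =a=> p1
Reachable graph of Q (2 states):
  q0 = rec X. 0\{a}\{c,d} + b.(0 + X) → =b=> q1
  q1 = 0 + (rec X. 0\{a}\{c,d} + b.(0 + X)) → =b=> q1
Run σ = ⟨a⟩ on P: start {p0}
  [1] a ⇒ {p1}
  ✓ P
Run σ = ⟨a⟩ on Q: start {q0}
  [1] a ⇒ ∅ (Q stuck)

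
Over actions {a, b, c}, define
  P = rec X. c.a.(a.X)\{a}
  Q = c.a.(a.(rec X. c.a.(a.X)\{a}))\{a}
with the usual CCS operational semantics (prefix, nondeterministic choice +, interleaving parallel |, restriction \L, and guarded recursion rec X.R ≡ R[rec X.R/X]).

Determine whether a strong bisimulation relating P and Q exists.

LTS(P): 3 reachable states
  p0 = rec X. c.a.(a.X)\{a} :: ··c··> p1
  p1 = a.(a.(rec X. c.a.(a.X)\{a}))\{a} :: ··a··> p2
  p2 = (a.(rec X. c.a.(a.X)\{a}))\{a} :: deadlocked
LTS(Q): 3 reachable states
  q0 = c.a.(a.(rec X. c.a.(a.X)\{a}))\{a} :: ··c··> q1
  q1 = a.(a.(rec X. c.a.(a.X)\{a}))\{a} :: ··a··> q2
  q2 = (a.(rec X. c.a.(a.X)\{a}))\{a} :: deadlocked
Coarsest stable partition (strong bisimilarity classes):
  B0 = {p0, q0}
  B1 = {p1, q1}
  B2 = {p2, q2}
p0 ∈ B0, q0 ∈ B0 → same block

P ~ Q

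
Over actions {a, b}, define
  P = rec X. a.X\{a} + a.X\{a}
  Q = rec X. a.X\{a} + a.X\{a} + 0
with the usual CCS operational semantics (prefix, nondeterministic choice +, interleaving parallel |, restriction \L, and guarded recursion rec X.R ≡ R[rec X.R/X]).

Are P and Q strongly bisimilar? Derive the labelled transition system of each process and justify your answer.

YES

P's transition system — 2 states:
  p0 = rec X. a.X\{a} + a.X\{a} ⊢ -a-> p1
  p1 = (rec X. a.X\{a} + a.X\{a})\{a} ⊢ (no moves)
Q's transition system — 2 states:
  q0 = rec X. a.X\{a} + a.X\{a} + 0 ⊢ -a-> q1
  q1 = (rec X. a.X\{a} + a.X\{a} + 0)\{a} ⊢ (no moves)
Bisimilarity quotient blocks:
  B0 = {p0, q0}
  B1 = {p1, q1}
p0 ∈ B0, q0 ∈ B0 → same block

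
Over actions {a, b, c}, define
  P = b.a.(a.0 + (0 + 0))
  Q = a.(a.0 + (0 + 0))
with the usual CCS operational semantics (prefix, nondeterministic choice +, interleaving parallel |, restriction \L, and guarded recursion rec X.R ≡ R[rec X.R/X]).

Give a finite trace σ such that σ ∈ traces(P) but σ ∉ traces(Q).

LTS(P): 4 reachable states
  m0 = b.a.(a.0 + (0 + 0)) ⊢ —b→ m1
  m1 = a.(a.0 + (0 + 0)) ⊢ —a→ m2
  m2 = a.0 + (0 + 0) ⊢ —a→ m3
  m3 = 0 ⊢ ∅
LTS(Q): 3 reachable states
  n0 = a.(a.0 + (0 + 0)) ⊢ —a→ n1
  n1 = a.0 + (0 + 0) ⊢ —a→ n2
  n2 = 0 ⊢ ∅
Run σ = ⟨b⟩ on P: start {m0}
  step 1 (b): {m1}
  — P admits the full trace.
Run σ = ⟨b⟩ on Q: start {n0}
  step 1 (b): no successor for Q

b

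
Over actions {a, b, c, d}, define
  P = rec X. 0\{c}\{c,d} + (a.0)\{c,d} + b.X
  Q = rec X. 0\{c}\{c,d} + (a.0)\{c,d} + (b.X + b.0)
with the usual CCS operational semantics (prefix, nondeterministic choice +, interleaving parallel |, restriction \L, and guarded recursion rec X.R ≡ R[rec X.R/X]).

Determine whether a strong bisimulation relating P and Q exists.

P's transition system — 2 states:
  u0 = rec X. 0\{c}\{c,d} + (a.0)\{c,d} + b.X :: —a→ u1, —b→ u0
  u1 = 0\{c,d} :: (no moves)
Q's transition system — 3 states:
  v0 = rec X. 0\{c}\{c,d} + (a.0)\{c,d} + (b.X + b.0) :: —a→ v1, —b→ v0, —b→ v2
  v1 = 0\{c,d} :: (no moves)
  v2 = 0 :: (no moves)
Partition-refinement fixed point:
  B0 = {u0}
  B1 = {u1, v1, v2}
  B2 = {v0}
u0 ∈ B0, v0 ∈ B2 → different blocks

P ≁ Q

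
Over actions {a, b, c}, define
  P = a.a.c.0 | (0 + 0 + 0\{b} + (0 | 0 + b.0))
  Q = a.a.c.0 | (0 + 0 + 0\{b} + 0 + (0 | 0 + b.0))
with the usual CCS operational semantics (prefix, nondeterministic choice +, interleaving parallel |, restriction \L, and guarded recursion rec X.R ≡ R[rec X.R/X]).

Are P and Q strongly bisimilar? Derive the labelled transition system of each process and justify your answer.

Reachable graph of P (8 states):
  s0 = a.a.c.0 | (0 + 0 + 0\{b} + (0 | 0 + b.0)) ⊢ -a-> s1, -b-> s2
  s1 = a.c.0 | (0 + 0 + 0\{b} + (0 | 0 + b.0)) ⊢ -a-> s3, -b-> s4
  s2 = a.a.c.0 | 0 ⊢ -a-> s4
  s3 = c.0 | (0 + 0 + 0\{b} + (0 | 0 + b.0)) ⊢ -b-> s5, -c-> s6
  s4 = a.c.0 | 0 ⊢ -a-> s5
  s5 = c.0 | 0 ⊢ -c-> s7
  s6 = 0 | (0 + 0 + 0\{b} + (0 | 0 + b.0)) ⊢ -b-> s7
  s7 = 0 | 0 ⊢ ·
Reachable graph of Q (8 states):
  t0 = a.a.c.0 | (0 + 0 + 0\{b} + 0 + (0 | 0 + b.0)) ⊢ -a-> t1, -b-> t2
  t1 = a.c.0 | (0 + 0 + 0\{b} + 0 + (0 | 0 + b.0)) ⊢ -a-> t3, -b-> t4
  t2 = a.a.c.0 | 0 ⊢ -a-> t4
  t3 = c.0 | (0 + 0 + 0\{b} + 0 + (0 | 0 + b.0)) ⊢ -b-> t5, -c-> t6
  t4 = a.c.0 | 0 ⊢ -a-> t5
  t5 = c.0 | 0 ⊢ -c-> t7
  t6 = 0 | (0 + 0 + 0\{b} + 0 + (0 | 0 + b.0)) ⊢ -b-> t7
  t7 = 0 | 0 ⊢ ·
Coarsest stable partition (strong bisimilarity classes):
  B0 = {s0, t0}
  B1 = {s1, t1}
  B2 = {s4, t4}
  B3 = {s5, t5}
  B4 = {s7, t7}
  B5 = {s3, t3}
  B6 = {s6, t6}
  B7 = {s2, t2}
s0 ∈ B0, t0 ∈ B0 → same block

bisimilar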